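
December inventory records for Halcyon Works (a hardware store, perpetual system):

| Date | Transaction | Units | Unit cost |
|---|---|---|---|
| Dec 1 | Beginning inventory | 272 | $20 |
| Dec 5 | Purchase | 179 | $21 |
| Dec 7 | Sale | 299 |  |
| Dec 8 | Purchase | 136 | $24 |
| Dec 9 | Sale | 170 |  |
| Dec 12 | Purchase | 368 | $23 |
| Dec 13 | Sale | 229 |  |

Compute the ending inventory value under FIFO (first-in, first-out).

Dec 7, 299 sold [FIFO — oldest first]: 272 @ $20 + 27 @ $21 = $6,007
Dec 9, 170 sold [FIFO — oldest first]: 152 @ $21 + 18 @ $24 = $3,624
Dec 13, 229 sold [FIFO — oldest first]: 118 @ $24 + 111 @ $23 = $5,385
Total COGS = $6,007 + $3,624 + $5,385 = $15,016
Ending inventory: 257 @ $23 = $5,911

Ending inventory = $5,911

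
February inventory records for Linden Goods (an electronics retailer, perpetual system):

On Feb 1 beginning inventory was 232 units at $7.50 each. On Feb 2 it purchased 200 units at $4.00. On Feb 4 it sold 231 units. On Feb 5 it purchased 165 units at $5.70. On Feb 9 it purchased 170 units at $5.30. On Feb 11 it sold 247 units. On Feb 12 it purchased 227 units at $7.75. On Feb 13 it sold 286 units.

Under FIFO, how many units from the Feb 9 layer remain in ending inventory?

Feb 4, 231 sold [FIFO — oldest first]: 231 @ $7.50 = $1,732.50
Feb 11, 247 sold [FIFO — oldest first]: 1 @ $7.50 + 200 @ $4.00 + 46 @ $5.70 = $1,069.70
Feb 13, 286 sold [FIFO — oldest first]: 119 @ $5.70 + 167 @ $5.30 = $1,563.40
Total COGS = $1,732.50 + $1,069.70 + $1,563.40 = $4,365.60
Ending inventory: 3 @ $5.30 + 227 @ $7.75 = $1,775.15

3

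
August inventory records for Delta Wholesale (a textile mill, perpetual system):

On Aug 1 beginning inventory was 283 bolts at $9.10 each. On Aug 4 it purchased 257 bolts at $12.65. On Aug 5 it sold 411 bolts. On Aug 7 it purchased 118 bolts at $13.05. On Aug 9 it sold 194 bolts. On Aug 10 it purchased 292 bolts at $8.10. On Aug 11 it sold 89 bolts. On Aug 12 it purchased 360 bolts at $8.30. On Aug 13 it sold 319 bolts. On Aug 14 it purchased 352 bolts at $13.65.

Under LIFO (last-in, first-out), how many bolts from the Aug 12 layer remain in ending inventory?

Aug 5, 411 sold [LIFO — newest first]: 257 @ $12.65 + 154 @ $9.10 = $4,652.45
Aug 9, 194 sold [LIFO — newest first]: 118 @ $13.05 + 76 @ $9.10 = $2,231.50
Aug 11, 89 sold [LIFO — newest first]: 89 @ $8.10 = $720.90
Aug 13, 319 sold [LIFO — newest first]: 319 @ $8.30 = $2,647.70
Total COGS = $4,652.45 + $2,231.50 + $720.90 + $2,647.70 = $10,252.55
Ending inventory: 53 @ $9.10 + 203 @ $8.10 + 41 @ $8.30 + 352 @ $13.65 = $7,271.70

41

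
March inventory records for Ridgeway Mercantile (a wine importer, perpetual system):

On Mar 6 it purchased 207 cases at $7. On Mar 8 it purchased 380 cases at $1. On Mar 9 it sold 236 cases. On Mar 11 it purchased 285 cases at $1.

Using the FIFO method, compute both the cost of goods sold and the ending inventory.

COGS = $1,478; ending inventory = $636

Mar 9, 236 sold [FIFO — oldest first]: 207 @ $7 + 29 @ $1 = $1,478
Ending inventory: 351 @ $1 + 285 @ $1 = $636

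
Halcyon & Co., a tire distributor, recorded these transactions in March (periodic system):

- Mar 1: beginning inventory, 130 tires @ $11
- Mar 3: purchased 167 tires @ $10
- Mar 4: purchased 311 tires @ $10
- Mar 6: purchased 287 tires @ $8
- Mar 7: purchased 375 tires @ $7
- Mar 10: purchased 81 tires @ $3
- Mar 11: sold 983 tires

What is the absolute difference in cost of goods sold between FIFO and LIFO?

FIFO COGS: 130 @ $11 + 167 @ $10 + 311 @ $10 + 287 @ $8 + 88 @ $7 = $9,122
LIFO COGS: 81 @ $3 + 375 @ $7 + 287 @ $8 + 240 @ $10 = $7,564
Difference = |$9,122 − $7,564| = $1,558

$1,558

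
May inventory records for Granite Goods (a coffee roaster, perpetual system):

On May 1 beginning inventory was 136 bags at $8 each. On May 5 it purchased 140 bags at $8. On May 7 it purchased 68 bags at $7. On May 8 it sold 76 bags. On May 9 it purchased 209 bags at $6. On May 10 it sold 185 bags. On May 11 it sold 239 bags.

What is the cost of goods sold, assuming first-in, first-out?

COGS = $3,620

May 8, 76 sold [FIFO — oldest first]: 76 @ $8 = $608
May 10, 185 sold [FIFO — oldest first]: 60 @ $8 + 125 @ $8 = $1,480
May 11, 239 sold [FIFO — oldest first]: 15 @ $8 + 68 @ $7 + 156 @ $6 = $1,532
Total COGS = $608 + $1,480 + $1,532 = $3,620
Ending inventory: 53 @ $6 = $318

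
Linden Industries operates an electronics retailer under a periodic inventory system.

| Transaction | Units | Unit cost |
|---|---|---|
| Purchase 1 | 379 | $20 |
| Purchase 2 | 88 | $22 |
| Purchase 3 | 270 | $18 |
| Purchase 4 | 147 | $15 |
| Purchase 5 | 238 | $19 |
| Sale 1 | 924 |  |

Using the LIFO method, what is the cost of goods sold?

COGS = $17,143

Sale 1 (924) [LIFO — newest first]: 238 @ $19 + 147 @ $15 + 270 @ $18 + 88 @ $22 + 181 @ $20 = $17,143
Ending inventory: 198 @ $20 = $3,960
Check: goods available $21,103 = COGS $17,143 + ending $3,960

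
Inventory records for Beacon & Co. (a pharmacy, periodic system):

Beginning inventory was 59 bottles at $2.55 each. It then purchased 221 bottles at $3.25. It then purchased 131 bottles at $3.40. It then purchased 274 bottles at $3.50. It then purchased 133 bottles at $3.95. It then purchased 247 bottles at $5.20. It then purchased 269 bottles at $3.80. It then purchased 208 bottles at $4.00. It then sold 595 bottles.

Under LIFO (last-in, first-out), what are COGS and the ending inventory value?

COGS = $2,467.80; ending inventory = $3,469.25

Sale 1 (595) [LIFO — newest first]: 208 @ $4.00 + 269 @ $3.80 + 118 @ $5.20 = $2,467.80
Ending inventory: 59 @ $2.55 + 221 @ $3.25 + 131 @ $3.40 + 274 @ $3.50 + 133 @ $3.95 + 129 @ $5.20 = $3,469.25
Check: goods available $5,937.05 = COGS $2,467.80 + ending $3,469.25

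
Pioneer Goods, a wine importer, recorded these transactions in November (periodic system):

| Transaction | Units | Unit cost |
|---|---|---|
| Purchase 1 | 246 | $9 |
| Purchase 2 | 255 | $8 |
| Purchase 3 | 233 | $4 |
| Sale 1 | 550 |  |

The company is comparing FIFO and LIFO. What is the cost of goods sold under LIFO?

FIFO COGS: 246 @ $9 + 255 @ $8 + 49 @ $4 = $4,450
LIFO COGS: 233 @ $4 + 255 @ $8 + 62 @ $9 = $3,530

COGS = $3,530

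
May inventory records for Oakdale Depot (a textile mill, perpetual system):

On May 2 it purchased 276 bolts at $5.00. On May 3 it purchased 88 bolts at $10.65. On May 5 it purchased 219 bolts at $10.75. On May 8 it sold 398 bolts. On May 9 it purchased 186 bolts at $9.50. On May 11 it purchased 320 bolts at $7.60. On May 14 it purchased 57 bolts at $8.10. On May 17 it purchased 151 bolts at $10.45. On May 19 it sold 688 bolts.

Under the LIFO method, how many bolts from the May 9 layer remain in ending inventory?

26

May 8, 398 sold [LIFO — newest first]: 219 @ $10.75 + 88 @ $10.65 + 91 @ $5.00 = $3,746.45
May 19, 688 sold [LIFO — newest first]: 151 @ $10.45 + 57 @ $8.10 + 320 @ $7.60 + 160 @ $9.50 = $5,991.65
Total COGS = $3,746.45 + $5,991.65 = $9,738.10
Ending inventory: 185 @ $5.00 + 26 @ $9.50 = $1,172.00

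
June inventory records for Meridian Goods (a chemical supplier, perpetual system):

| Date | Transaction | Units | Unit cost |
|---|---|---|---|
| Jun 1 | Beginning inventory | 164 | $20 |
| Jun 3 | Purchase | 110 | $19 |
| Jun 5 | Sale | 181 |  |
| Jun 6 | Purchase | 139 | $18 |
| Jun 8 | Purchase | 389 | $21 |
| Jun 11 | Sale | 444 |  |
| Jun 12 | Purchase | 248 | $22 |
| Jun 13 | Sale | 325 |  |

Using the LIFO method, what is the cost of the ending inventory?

Ending inventory = $1,986

Jun 5, 181 sold [LIFO — newest first]: 110 @ $19 + 71 @ $20 = $3,510
Jun 11, 444 sold [LIFO — newest first]: 389 @ $21 + 55 @ $18 = $9,159
Jun 13, 325 sold [LIFO — newest first]: 248 @ $22 + 77 @ $18 = $6,842
Total COGS = $3,510 + $9,159 + $6,842 = $19,511
Ending inventory: 93 @ $20 + 7 @ $18 = $1,986
Check: goods available $21,497 = COGS $19,511 + ending $1,986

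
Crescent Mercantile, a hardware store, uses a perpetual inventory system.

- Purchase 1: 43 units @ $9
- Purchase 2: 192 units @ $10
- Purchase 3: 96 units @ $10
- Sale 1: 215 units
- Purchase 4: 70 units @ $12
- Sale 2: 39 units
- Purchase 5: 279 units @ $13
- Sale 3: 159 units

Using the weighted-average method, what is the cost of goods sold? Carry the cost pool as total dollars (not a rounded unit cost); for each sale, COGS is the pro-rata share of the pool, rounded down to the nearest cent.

COGS = $4,477.50

After Purchase 1: 43 on hand, pool $387.00 (≈ $9.0000 each)
After Purchase 2: 235 on hand, pool $2,307.00 (≈ $9.8170 each)
After Purchase 3: 331 on hand, pool $3,267.00 (≈ $9.8701 each)
Sale 1, sell 215: 215/331 × $3,267.00 → $2,122.06
After Purchase 4: 186 on hand, pool $1,984.94 (≈ $10.6717 each)
Sale 2, sell 39: 39/186 × $1,984.94 → $416.19
After Purchase 5: 426 on hand, pool $5,195.75 (≈ $12.1966 each)
Sale 3, sell 159: 159/426 × $5,195.75 → $1,939.25
Total COGS = $2,122.06 + $416.19 + $1,939.25 = $4,477.50
Ending inventory (cost pool remaining) = $3,256.50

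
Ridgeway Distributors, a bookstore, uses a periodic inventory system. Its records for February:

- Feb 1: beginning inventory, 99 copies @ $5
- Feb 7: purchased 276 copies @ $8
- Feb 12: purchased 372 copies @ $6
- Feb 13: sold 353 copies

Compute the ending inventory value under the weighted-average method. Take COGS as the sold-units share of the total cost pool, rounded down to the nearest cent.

Ending inventory = $2,602.94

Feb 13, sell 353: 353/747 × $4,935.00 → $2,332.06
Ending inventory (cost pool remaining) = $2,602.94
Check: goods available $4,935.00 = COGS $2,332.06 + ending $2,602.94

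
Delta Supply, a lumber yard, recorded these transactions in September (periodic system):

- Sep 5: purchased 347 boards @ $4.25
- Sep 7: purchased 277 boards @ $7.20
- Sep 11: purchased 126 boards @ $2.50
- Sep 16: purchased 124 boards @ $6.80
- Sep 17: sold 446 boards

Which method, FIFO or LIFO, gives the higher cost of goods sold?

LIFO

FIFO COGS: 347 @ $4.25 + 99 @ $7.20 = $2,187.55
LIFO COGS: 124 @ $6.80 + 126 @ $2.50 + 196 @ $7.20 = $2,569.40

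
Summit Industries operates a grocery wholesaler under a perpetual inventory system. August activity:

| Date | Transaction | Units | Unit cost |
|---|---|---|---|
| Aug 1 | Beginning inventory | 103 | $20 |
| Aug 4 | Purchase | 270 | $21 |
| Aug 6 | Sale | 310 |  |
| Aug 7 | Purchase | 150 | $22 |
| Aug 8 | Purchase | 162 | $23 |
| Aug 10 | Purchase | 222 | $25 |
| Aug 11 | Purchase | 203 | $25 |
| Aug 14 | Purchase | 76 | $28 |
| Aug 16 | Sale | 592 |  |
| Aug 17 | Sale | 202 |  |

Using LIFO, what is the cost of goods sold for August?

COGS = $25,831

Aug 6, 310 sold [LIFO — newest first]: 270 @ $21 + 40 @ $20 = $6,470
Aug 16, 592 sold [LIFO — newest first]: 76 @ $28 + 203 @ $25 + 222 @ $25 + 91 @ $23 = $14,846
Aug 17, 202 sold [LIFO — newest first]: 71 @ $23 + 131 @ $22 = $4,515
Total COGS = $6,470 + $14,846 + $4,515 = $25,831
Ending inventory: 63 @ $20 + 19 @ $22 = $1,678
Check: goods available $27,509 = COGS $25,831 + ending $1,678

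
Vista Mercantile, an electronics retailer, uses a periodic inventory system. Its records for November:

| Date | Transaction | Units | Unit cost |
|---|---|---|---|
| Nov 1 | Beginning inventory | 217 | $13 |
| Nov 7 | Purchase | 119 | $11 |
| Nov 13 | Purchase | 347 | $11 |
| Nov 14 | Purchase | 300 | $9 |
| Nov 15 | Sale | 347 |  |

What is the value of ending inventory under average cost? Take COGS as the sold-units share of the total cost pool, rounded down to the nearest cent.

Nov 15, sell 347: 347/983 × $10,647.00 → $3,758.40
Ending inventory (cost pool remaining) = $6,888.60
Check: goods available $10,647.00 = COGS $3,758.40 + ending $6,888.60

Ending inventory = $6,888.60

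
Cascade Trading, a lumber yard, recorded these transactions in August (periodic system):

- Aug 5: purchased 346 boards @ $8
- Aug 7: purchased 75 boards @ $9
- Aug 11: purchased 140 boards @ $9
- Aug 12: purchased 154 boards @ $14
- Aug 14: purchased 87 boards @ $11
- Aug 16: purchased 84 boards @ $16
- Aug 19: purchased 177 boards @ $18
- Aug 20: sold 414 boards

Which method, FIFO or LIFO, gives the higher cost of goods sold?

FIFO COGS: 346 @ $8 + 68 @ $9 = $3,380
LIFO COGS: 177 @ $18 + 84 @ $16 + 87 @ $11 + 66 @ $14 = $6,411

LIFO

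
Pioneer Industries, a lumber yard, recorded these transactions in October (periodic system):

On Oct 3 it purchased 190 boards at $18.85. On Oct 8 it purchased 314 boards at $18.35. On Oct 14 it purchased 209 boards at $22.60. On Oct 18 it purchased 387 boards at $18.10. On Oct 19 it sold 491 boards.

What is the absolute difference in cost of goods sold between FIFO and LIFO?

FIFO COGS: 190 @ $18.85 + 301 @ $18.35 = $9,104.85
LIFO COGS: 387 @ $18.10 + 104 @ $22.60 = $9,355.10
Difference = |$9,104.85 − $9,355.10| = $250.25

$250.25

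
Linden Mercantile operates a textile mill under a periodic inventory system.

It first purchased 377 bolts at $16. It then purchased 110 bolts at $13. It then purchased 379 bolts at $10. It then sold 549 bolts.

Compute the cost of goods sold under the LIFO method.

COGS = $6,180

Sale 1 (549) [LIFO — newest first]: 379 @ $10 + 110 @ $13 + 60 @ $16 = $6,180
Ending inventory: 317 @ $16 = $5,072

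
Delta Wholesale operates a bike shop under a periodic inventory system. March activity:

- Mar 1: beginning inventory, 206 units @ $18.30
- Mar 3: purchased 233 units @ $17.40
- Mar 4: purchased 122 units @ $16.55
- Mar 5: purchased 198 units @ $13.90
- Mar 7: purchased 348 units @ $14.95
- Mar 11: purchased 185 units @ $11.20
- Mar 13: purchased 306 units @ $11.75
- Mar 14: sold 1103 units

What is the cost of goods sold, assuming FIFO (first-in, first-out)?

COGS = $17,738.10

Mar 14, 1103 sold [FIFO — oldest first]: 206 @ $18.30 + 233 @ $17.40 + 122 @ $16.55 + 198 @ $13.90 + 344 @ $14.95 = $17,738.10
Ending inventory: 4 @ $14.95 + 185 @ $11.20 + 306 @ $11.75 = $5,727.30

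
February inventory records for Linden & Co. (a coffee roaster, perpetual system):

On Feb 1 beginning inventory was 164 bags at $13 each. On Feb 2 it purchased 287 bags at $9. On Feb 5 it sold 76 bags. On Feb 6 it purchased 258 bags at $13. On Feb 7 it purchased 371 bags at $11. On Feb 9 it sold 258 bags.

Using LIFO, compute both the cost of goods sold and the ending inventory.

Feb 5, 76 sold [LIFO — newest first]: 76 @ $9 = $684
Feb 9, 258 sold [LIFO — newest first]: 258 @ $11 = $2,838
Total COGS = $684 + $2,838 = $3,522
Ending inventory: 164 @ $13 + 211 @ $9 + 258 @ $13 + 113 @ $11 = $8,628

COGS = $3,522; ending inventory = $8,628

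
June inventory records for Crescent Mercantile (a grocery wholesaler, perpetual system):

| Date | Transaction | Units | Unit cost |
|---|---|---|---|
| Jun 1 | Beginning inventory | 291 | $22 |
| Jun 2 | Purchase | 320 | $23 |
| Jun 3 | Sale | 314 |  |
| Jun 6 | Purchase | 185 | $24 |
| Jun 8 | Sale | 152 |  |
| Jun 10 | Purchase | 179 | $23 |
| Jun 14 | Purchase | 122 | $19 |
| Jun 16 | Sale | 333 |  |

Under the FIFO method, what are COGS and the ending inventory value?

COGS = $18,271; ending inventory = $6,366

Jun 3, 314 sold [FIFO — oldest first]: 291 @ $22 + 23 @ $23 = $6,931
Jun 8, 152 sold [FIFO — oldest first]: 152 @ $23 = $3,496
Jun 16, 333 sold [FIFO — oldest first]: 145 @ $23 + 185 @ $24 + 3 @ $23 = $7,844
Total COGS = $6,931 + $3,496 + $7,844 = $18,271
Ending inventory: 176 @ $23 + 122 @ $19 = $6,366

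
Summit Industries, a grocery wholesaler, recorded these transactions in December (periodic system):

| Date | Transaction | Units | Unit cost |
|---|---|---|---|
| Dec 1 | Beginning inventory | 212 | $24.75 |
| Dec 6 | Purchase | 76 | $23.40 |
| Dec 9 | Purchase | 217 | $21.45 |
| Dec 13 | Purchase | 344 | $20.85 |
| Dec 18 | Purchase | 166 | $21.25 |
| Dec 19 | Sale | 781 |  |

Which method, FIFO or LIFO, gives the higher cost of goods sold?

FIFO COGS: 212 @ $24.75 + 76 @ $23.40 + 217 @ $21.45 + 276 @ $20.85 = $17,434.65
LIFO COGS: 166 @ $21.25 + 344 @ $20.85 + 217 @ $21.45 + 54 @ $23.40 = $16,618.15

FIFO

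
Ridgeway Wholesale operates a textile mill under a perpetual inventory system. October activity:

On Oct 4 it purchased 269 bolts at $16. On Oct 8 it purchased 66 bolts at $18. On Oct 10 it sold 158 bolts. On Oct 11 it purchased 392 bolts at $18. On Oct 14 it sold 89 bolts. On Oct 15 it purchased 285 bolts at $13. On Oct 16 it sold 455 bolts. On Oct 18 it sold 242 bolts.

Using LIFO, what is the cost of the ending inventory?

Ending inventory = $1,088

Oct 10, 158 sold [LIFO — newest first]: 66 @ $18 + 92 @ $16 = $2,660
Oct 14, 89 sold [LIFO — newest first]: 89 @ $18 = $1,602
Oct 16, 455 sold [LIFO — newest first]: 285 @ $13 + 170 @ $18 = $6,765
Oct 18, 242 sold [LIFO — newest first]: 133 @ $18 + 109 @ $16 = $4,138
Total COGS = $2,660 + $1,602 + $6,765 + $4,138 = $15,165
Ending inventory: 68 @ $16 = $1,088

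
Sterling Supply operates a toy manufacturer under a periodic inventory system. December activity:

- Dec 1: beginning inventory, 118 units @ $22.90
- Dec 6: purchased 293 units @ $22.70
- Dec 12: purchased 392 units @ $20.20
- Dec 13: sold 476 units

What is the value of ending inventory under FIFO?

Ending inventory = $6,605.40

Dec 13, 476 sold [FIFO — oldest first]: 118 @ $22.90 + 293 @ $22.70 + 65 @ $20.20 = $10,666.30
Ending inventory: 327 @ $20.20 = $6,605.40
Check: goods available $17,271.70 = COGS $10,666.30 + ending $6,605.40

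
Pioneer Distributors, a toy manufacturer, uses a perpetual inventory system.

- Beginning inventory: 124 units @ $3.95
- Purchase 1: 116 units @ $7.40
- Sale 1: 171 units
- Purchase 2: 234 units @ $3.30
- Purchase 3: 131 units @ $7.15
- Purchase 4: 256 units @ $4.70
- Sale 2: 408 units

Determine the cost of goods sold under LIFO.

COGS = $3,284.80

Sale 1 (171) [LIFO — newest first]: 116 @ $7.40 + 55 @ $3.95 = $1,075.65
Sale 2 (408) [LIFO — newest first]: 256 @ $4.70 + 131 @ $7.15 + 21 @ $3.30 = $2,209.15
Total COGS = $1,075.65 + $2,209.15 = $3,284.80
Ending inventory: 69 @ $3.95 + 213 @ $3.30 = $975.45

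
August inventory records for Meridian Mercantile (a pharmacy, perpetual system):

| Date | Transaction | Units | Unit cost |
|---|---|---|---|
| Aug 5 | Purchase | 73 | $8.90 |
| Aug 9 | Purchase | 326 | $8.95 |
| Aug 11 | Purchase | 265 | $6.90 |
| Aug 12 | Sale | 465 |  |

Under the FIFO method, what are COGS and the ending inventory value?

COGS = $4,022.80; ending inventory = $1,373.10

Aug 12, 465 sold [FIFO — oldest first]: 73 @ $8.90 + 326 @ $8.95 + 66 @ $6.90 = $4,022.80
Ending inventory: 199 @ $6.90 = $1,373.10
Check: goods available $5,395.90 = COGS $4,022.80 + ending $1,373.10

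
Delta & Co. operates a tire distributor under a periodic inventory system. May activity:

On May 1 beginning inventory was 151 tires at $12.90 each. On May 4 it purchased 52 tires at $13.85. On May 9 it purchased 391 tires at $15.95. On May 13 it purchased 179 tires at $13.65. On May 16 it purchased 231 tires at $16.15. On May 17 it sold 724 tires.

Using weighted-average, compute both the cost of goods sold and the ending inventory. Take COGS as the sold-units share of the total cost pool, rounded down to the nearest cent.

May 17, sell 724: 724/1004 × $15,078.55 → $10,873.37
Ending inventory (cost pool remaining) = $4,205.18

COGS = $10,873.37; ending inventory = $4,205.18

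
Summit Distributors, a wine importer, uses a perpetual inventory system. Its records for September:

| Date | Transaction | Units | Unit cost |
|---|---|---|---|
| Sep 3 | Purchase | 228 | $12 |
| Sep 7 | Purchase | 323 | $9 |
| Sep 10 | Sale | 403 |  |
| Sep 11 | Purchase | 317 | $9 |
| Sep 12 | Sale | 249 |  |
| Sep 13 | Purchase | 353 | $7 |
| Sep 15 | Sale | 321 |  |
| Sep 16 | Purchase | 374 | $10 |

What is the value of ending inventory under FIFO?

Ending inventory = $5,476

Sep 10, 403 sold [FIFO — oldest first]: 228 @ $12 + 175 @ $9 = $4,311
Sep 12, 249 sold [FIFO — oldest first]: 148 @ $9 + 101 @ $9 = $2,241
Sep 15, 321 sold [FIFO — oldest first]: 216 @ $9 + 105 @ $7 = $2,679
Total COGS = $4,311 + $2,241 + $2,679 = $9,231
Ending inventory: 248 @ $7 + 374 @ $10 = $5,476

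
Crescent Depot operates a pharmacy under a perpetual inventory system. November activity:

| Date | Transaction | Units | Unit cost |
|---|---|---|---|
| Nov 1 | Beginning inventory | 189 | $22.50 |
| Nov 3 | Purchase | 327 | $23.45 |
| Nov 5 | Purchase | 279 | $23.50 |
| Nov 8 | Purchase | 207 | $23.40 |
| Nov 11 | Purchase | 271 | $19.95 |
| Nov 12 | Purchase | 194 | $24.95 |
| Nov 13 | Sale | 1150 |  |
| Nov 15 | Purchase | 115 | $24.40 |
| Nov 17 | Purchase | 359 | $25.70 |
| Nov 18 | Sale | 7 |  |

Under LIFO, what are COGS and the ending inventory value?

Nov 13, 1150 sold [LIFO — newest first]: 194 @ $24.95 + 271 @ $19.95 + 207 @ $23.40 + 279 @ $23.50 + 199 @ $23.45 = $26,313.60
Nov 18, 7 sold [LIFO — newest first]: 7 @ $25.70 = $179.90
Total COGS = $26,313.60 + $179.90 = $26,493.50
Ending inventory: 189 @ $22.50 + 128 @ $23.45 + 115 @ $24.40 + 352 @ $25.70 = $19,106.50
Check: goods available $45,600.00 = COGS $26,493.50 + ending $19,106.50

COGS = $26,493.50; ending inventory = $19,106.50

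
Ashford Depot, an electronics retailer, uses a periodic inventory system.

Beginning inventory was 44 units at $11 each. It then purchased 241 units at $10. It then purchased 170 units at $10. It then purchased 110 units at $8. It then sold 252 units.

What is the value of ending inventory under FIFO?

Ending inventory = $2,910

Sale 1 (252) [FIFO — oldest first]: 44 @ $11 + 208 @ $10 = $2,564
Ending inventory: 33 @ $10 + 170 @ $10 + 110 @ $8 = $2,910
Check: goods available $5,474 = COGS $2,564 + ending $2,910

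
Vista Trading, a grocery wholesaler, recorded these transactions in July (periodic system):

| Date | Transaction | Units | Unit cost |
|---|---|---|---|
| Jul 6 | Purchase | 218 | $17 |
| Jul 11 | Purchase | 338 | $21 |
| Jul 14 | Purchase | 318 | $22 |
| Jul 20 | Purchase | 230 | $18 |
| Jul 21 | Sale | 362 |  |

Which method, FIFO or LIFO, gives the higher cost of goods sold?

LIFO

FIFO COGS: 218 @ $17 + 144 @ $21 = $6,730
LIFO COGS: 230 @ $18 + 132 @ $22 = $7,044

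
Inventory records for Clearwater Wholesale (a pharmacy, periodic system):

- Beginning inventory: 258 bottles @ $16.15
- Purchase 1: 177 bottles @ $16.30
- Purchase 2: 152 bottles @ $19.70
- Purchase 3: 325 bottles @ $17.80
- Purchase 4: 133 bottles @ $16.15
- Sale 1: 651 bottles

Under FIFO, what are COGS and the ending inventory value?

Sale 1 (651) [FIFO — oldest first]: 258 @ $16.15 + 177 @ $16.30 + 152 @ $19.70 + 64 @ $17.80 = $11,185.40
Ending inventory: 261 @ $17.80 + 133 @ $16.15 = $6,793.75
Check: goods available $17,979.15 = COGS $11,185.40 + ending $6,793.75

COGS = $11,185.40; ending inventory = $6,793.75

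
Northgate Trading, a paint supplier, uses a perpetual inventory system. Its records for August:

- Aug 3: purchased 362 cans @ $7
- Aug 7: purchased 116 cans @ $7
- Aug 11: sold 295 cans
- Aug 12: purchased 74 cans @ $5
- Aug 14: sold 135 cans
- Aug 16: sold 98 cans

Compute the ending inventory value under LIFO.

Ending inventory = $168

Aug 11, 295 sold [LIFO — newest first]: 116 @ $7 + 179 @ $7 = $2,065
Aug 14, 135 sold [LIFO — newest first]: 74 @ $5 + 61 @ $7 = $797
Aug 16, 98 sold [LIFO — newest first]: 98 @ $7 = $686
Total COGS = $2,065 + $797 + $686 = $3,548
Ending inventory: 24 @ $7 = $168
Check: goods available $3,716 = COGS $3,548 + ending $168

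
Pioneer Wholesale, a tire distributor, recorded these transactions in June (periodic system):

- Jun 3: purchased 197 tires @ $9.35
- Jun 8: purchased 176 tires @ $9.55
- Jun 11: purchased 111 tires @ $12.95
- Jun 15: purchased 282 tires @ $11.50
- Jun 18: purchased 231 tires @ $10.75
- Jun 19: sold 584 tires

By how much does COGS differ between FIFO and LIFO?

$535.50

FIFO COGS: 197 @ $9.35 + 176 @ $9.55 + 111 @ $12.95 + 100 @ $11.50 = $6,110.20
LIFO COGS: 231 @ $10.75 + 282 @ $11.50 + 71 @ $12.95 = $6,645.70
Difference = |$6,110.20 − $6,645.70| = $535.50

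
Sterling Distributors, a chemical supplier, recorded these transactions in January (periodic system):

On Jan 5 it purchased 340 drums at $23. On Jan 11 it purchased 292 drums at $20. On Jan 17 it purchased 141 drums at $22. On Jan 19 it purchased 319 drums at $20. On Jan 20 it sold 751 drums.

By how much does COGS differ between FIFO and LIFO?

FIFO COGS: 340 @ $23 + 292 @ $20 + 119 @ $22 = $16,278
LIFO COGS: 319 @ $20 + 141 @ $22 + 291 @ $20 = $15,302
Difference = |$16,278 − $15,302| = $976

$976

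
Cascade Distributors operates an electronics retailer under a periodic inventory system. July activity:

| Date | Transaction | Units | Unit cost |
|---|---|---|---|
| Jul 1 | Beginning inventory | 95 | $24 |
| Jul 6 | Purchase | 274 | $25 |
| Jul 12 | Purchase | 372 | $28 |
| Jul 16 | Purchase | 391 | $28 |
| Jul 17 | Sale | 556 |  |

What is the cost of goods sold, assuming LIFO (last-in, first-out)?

Jul 17, 556 sold [LIFO — newest first]: 391 @ $28 + 165 @ $28 = $15,568
Ending inventory: 95 @ $24 + 274 @ $25 + 207 @ $28 = $14,926

COGS = $15,568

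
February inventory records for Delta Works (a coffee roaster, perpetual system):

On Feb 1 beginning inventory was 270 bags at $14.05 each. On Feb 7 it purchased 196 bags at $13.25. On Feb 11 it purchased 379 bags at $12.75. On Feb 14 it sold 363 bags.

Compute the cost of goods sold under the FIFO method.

Feb 14, 363 sold [FIFO — oldest first]: 270 @ $14.05 + 93 @ $13.25 = $5,025.75
Ending inventory: 103 @ $13.25 + 379 @ $12.75 = $6,197.00

COGS = $5,025.75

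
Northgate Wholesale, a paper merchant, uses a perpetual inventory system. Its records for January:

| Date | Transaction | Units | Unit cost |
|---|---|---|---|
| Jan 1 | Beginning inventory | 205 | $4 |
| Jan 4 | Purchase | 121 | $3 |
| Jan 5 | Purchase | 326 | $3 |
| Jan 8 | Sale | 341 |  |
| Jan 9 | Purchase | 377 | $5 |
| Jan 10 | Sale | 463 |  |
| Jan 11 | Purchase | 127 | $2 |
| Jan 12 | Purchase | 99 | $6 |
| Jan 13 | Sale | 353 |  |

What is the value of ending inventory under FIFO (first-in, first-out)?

Jan 8, 341 sold [FIFO — oldest first]: 205 @ $4 + 121 @ $3 + 15 @ $3 = $1,228
Jan 10, 463 sold [FIFO — oldest first]: 311 @ $3 + 152 @ $5 = $1,693
Jan 13, 353 sold [FIFO — oldest first]: 225 @ $5 + 127 @ $2 + 1 @ $6 = $1,385
Total COGS = $1,228 + $1,693 + $1,385 = $4,306
Ending inventory: 98 @ $6 = $588

Ending inventory = $588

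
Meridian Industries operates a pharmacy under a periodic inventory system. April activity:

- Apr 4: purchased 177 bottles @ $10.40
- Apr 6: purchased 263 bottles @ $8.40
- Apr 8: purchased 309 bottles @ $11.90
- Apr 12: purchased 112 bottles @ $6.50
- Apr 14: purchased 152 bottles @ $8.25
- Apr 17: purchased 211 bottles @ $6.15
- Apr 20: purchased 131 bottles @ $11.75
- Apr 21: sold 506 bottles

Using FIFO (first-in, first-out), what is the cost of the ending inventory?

Ending inventory = $7,710.60

Apr 21, 506 sold [FIFO — oldest first]: 177 @ $10.40 + 263 @ $8.40 + 66 @ $11.90 = $4,835.40
Ending inventory: 243 @ $11.90 + 112 @ $6.50 + 152 @ $8.25 + 211 @ $6.15 + 131 @ $11.75 = $7,710.60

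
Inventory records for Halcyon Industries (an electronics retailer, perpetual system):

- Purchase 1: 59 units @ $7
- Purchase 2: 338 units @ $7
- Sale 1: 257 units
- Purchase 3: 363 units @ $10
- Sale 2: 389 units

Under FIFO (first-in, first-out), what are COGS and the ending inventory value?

Sale 1 (257) [FIFO — oldest first]: 59 @ $7 + 198 @ $7 = $1,799
Sale 2 (389) [FIFO — oldest first]: 140 @ $7 + 249 @ $10 = $3,470
Total COGS = $1,799 + $3,470 = $5,269
Ending inventory: 114 @ $10 = $1,140

COGS = $5,269; ending inventory = $1,140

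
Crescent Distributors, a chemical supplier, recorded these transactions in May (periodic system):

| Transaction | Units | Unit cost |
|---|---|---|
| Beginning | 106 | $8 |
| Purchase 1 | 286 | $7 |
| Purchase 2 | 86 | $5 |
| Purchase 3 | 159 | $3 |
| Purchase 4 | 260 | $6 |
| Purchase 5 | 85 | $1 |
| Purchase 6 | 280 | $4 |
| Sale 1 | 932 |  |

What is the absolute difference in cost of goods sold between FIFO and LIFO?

$1,246

FIFO COGS: 106 @ $8 + 286 @ $7 + 86 @ $5 + 159 @ $3 + 260 @ $6 + 35 @ $1 = $5,352
LIFO COGS: 280 @ $4 + 85 @ $1 + 260 @ $6 + 159 @ $3 + 86 @ $5 + 62 @ $7 = $4,106
Difference = |$5,352 − $4,106| = $1,246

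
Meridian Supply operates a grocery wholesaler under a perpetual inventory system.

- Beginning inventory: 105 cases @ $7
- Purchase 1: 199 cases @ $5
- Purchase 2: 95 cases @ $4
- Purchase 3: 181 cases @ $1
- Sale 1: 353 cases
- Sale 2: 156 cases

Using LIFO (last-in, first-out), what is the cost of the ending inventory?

Ending inventory = $497

Sale 1 (353) [LIFO — newest first]: 181 @ $1 + 95 @ $4 + 77 @ $5 = $946
Sale 2 (156) [LIFO — newest first]: 122 @ $5 + 34 @ $7 = $848
Total COGS = $946 + $848 = $1,794
Ending inventory: 71 @ $7 = $497
Check: goods available $2,291 = COGS $1,794 + ending $497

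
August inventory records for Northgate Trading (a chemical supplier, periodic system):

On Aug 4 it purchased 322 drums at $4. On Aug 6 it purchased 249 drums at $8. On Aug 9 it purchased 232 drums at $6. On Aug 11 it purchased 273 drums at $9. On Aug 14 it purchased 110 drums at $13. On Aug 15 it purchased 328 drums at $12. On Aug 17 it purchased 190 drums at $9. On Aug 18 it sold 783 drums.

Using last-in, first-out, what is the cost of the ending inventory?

Aug 18, 783 sold [LIFO — newest first]: 190 @ $9 + 328 @ $12 + 110 @ $13 + 155 @ $9 = $8,471
Ending inventory: 322 @ $4 + 249 @ $8 + 232 @ $6 + 118 @ $9 = $5,734
Check: goods available $14,205 = COGS $8,471 + ending $5,734

Ending inventory = $5,734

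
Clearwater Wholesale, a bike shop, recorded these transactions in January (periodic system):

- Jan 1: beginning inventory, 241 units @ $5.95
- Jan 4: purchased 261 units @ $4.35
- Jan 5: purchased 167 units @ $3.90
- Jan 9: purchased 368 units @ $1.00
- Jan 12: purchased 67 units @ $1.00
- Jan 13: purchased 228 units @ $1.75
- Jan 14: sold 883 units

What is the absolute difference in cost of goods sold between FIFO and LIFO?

$1,718.75

FIFO COGS: 241 @ $5.95 + 261 @ $4.35 + 167 @ $3.90 + 214 @ $1.00 = $3,434.60
LIFO COGS: 228 @ $1.75 + 67 @ $1.00 + 368 @ $1.00 + 167 @ $3.90 + 53 @ $4.35 = $1,715.85
Difference = |$3,434.60 − $1,715.85| = $1,718.75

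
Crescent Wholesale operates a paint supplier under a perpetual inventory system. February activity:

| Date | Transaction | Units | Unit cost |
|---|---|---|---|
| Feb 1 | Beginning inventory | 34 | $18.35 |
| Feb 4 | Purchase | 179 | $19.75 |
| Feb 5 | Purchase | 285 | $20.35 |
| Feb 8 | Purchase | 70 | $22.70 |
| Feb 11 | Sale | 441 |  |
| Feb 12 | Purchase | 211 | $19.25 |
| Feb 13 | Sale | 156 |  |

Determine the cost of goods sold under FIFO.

COGS = $12,106.15

Feb 11, 441 sold [FIFO — oldest first]: 34 @ $18.35 + 179 @ $19.75 + 228 @ $20.35 = $8,798.95
Feb 13, 156 sold [FIFO — oldest first]: 57 @ $20.35 + 70 @ $22.70 + 29 @ $19.25 = $3,307.20
Total COGS = $8,798.95 + $3,307.20 = $12,106.15
Ending inventory: 182 @ $19.25 = $3,503.50
Check: goods available $15,609.65 = COGS $12,106.15 + ending $3,503.50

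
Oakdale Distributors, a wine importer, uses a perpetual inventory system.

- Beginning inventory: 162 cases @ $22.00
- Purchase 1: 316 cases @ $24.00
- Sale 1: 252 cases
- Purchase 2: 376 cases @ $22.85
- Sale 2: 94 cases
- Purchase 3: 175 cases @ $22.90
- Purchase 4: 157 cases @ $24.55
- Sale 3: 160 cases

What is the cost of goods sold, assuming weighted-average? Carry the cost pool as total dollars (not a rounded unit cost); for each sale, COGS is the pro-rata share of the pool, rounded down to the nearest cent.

COGS = $11,767.39

After Beginning: 162 on hand, pool $3,564.00 (≈ $22.0000 each)
After Purchase 1: 478 on hand, pool $11,148.00 (≈ $23.3222 each)
Sale 1, sell 252: 252/478 × $11,148.00 → $5,877.18
After Purchase 2: 602 on hand, pool $13,862.42 (≈ $23.0273 each)
Sale 2, sell 94: 94/602 × $13,862.42 → $2,164.56
After Purchase 3: 683 on hand, pool $15,705.36 (≈ $22.9947 each)
After Purchase 4: 840 on hand, pool $19,559.71 (≈ $23.2854 each)
Sale 3, sell 160: 160/840 × $19,559.71 → $3,725.65
Total COGS = $5,877.18 + $2,164.56 + $3,725.65 = $11,767.39
Ending inventory (cost pool remaining) = $15,834.06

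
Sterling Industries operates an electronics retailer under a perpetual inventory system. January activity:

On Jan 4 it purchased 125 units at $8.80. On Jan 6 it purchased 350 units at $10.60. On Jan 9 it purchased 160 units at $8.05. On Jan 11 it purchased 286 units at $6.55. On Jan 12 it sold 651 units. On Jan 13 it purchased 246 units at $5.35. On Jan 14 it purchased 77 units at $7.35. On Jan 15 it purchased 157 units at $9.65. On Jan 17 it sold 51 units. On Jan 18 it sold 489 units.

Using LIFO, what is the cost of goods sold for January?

COGS = $9,367.40

Jan 12, 651 sold [LIFO — newest first]: 286 @ $6.55 + 160 @ $8.05 + 205 @ $10.60 = $5,334.30
Jan 17, 51 sold [LIFO — newest first]: 51 @ $9.65 = $492.15
Jan 18, 489 sold [LIFO — newest first]: 106 @ $9.65 + 77 @ $7.35 + 246 @ $5.35 + 60 @ $10.60 = $3,540.95
Total COGS = $5,334.30 + $492.15 + $3,540.95 = $9,367.40
Ending inventory: 125 @ $8.80 + 85 @ $10.60 = $2,001.00
Check: goods available $11,368.40 = COGS $9,367.40 + ending $2,001.00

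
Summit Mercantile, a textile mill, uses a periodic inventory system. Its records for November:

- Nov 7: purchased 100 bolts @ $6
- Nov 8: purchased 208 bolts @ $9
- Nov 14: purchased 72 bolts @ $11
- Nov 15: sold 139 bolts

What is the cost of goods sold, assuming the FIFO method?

Nov 15, 139 sold [FIFO — oldest first]: 100 @ $6 + 39 @ $9 = $951
Ending inventory: 169 @ $9 + 72 @ $11 = $2,313

COGS = $951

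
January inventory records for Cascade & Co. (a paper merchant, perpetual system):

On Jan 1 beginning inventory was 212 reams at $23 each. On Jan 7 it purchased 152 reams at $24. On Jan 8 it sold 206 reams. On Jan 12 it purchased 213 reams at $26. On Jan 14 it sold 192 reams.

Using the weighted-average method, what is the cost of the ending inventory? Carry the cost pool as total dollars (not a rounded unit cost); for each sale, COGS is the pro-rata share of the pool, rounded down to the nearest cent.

Ending inventory = $4,457.14

After Jan 1: 212 on hand, pool $4,876.00 (≈ $23.0000 each)
After Jan 7: 364 on hand, pool $8,524.00 (≈ $23.4176 each)
Jan 8, sell 206: 206/364 × $8,524.00 → $4,824.02
After Jan 12: 371 on hand, pool $9,237.98 (≈ $24.9002 each)
Jan 14, sell 192: 192/371 × $9,237.98 → $4,780.84
Total COGS = $4,824.02 + $4,780.84 = $9,604.86
Ending inventory (cost pool remaining) = $4,457.14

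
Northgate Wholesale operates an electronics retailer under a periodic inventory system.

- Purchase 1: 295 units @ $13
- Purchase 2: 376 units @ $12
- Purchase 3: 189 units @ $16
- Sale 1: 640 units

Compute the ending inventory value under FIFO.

Ending inventory = $3,396

Sale 1 (640) [FIFO — oldest first]: 295 @ $13 + 345 @ $12 = $7,975
Ending inventory: 31 @ $12 + 189 @ $16 = $3,396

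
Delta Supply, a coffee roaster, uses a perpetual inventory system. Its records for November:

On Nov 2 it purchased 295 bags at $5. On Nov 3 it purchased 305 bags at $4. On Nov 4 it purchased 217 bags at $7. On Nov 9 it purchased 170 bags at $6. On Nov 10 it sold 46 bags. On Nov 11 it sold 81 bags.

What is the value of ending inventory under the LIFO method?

Nov 10, 46 sold [LIFO — newest first]: 46 @ $6 = $276
Nov 11, 81 sold [LIFO — newest first]: 81 @ $6 = $486
Total COGS = $276 + $486 = $762
Ending inventory: 295 @ $5 + 305 @ $4 + 217 @ $7 + 43 @ $6 = $4,472
Check: goods available $5,234 = COGS $762 + ending $4,472

Ending inventory = $4,472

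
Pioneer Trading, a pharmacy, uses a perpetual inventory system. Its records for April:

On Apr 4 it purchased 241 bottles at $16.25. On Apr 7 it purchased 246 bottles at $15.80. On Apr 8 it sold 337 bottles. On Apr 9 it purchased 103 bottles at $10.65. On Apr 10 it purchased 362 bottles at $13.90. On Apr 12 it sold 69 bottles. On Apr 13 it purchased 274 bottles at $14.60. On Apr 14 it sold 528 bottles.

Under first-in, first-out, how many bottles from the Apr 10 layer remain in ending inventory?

18

Apr 8, 337 sold [FIFO — oldest first]: 241 @ $16.25 + 96 @ $15.80 = $5,433.05
Apr 12, 69 sold [FIFO — oldest first]: 69 @ $15.80 = $1,090.20
Apr 14, 528 sold [FIFO — oldest first]: 81 @ $15.80 + 103 @ $10.65 + 344 @ $13.90 = $7,158.35
Total COGS = $5,433.05 + $1,090.20 + $7,158.35 = $13,681.60
Ending inventory: 18 @ $13.90 + 274 @ $14.60 = $4,250.60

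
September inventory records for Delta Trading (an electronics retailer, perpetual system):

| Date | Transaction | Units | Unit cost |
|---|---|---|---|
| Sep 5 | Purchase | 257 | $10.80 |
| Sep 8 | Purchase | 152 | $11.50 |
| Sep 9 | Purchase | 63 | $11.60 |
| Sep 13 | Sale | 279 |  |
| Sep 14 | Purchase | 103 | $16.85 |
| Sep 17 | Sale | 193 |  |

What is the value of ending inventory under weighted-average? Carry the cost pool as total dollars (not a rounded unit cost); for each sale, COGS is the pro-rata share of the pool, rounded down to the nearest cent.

After Sep 5: 257 on hand, pool $2,775.60 (≈ $10.8000 each)
After Sep 8: 409 on hand, pool $4,523.60 (≈ $11.0601 each)
After Sep 9: 472 on hand, pool $5,254.40 (≈ $11.1322 each)
Sep 13, sell 279: 279/472 × $5,254.40 → $3,105.88
After Sep 14: 296 on hand, pool $3,884.07 (≈ $13.1219 each)
Sep 17, sell 193: 193/296 × $3,884.07 → $2,532.51
Total COGS = $3,105.88 + $2,532.51 = $5,638.39
Ending inventory (cost pool remaining) = $1,351.56

Ending inventory = $1,351.56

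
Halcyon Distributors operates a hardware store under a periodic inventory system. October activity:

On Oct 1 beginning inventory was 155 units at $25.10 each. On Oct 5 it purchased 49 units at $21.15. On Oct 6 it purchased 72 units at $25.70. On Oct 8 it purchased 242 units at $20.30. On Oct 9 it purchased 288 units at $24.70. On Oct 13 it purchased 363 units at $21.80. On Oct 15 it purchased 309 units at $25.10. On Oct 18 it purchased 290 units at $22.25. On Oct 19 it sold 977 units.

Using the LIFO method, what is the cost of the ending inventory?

Oct 19, 977 sold [LIFO — newest first]: 290 @ $22.25 + 309 @ $25.10 + 363 @ $21.80 + 15 @ $24.70 = $22,492.30
Ending inventory: 155 @ $25.10 + 49 @ $21.15 + 72 @ $25.70 + 242 @ $20.30 + 273 @ $24.70 = $18,432.95

Ending inventory = $18,432.95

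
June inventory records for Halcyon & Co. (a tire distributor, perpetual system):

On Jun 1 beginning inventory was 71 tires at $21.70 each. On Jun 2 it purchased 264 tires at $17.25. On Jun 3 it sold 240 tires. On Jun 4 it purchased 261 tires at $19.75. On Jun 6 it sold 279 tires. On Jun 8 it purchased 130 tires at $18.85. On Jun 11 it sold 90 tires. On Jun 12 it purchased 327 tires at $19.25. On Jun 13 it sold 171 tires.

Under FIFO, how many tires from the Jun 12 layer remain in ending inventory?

273

Jun 3, 240 sold [FIFO — oldest first]: 71 @ $21.70 + 169 @ $17.25 = $4,455.95
Jun 6, 279 sold [FIFO — oldest first]: 95 @ $17.25 + 184 @ $19.75 = $5,272.75
Jun 11, 90 sold [FIFO — oldest first]: 77 @ $19.75 + 13 @ $18.85 = $1,765.80
Jun 13, 171 sold [FIFO — oldest first]: 117 @ $18.85 + 54 @ $19.25 = $3,244.95
Total COGS = $4,455.95 + $5,272.75 + $1,765.80 + $3,244.95 = $14,739.45
Ending inventory: 273 @ $19.25 = $5,255.25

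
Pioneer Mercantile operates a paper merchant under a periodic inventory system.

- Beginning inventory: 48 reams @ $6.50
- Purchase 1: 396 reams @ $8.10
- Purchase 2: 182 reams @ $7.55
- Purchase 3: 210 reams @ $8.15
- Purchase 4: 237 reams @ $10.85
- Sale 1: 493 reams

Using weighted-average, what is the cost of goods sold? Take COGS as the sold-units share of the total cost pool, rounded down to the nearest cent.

COGS = $4,216.29

Sale 1, sell 493: 493/1073 × $9,176.65 → $4,216.29
Ending inventory (cost pool remaining) = $4,960.36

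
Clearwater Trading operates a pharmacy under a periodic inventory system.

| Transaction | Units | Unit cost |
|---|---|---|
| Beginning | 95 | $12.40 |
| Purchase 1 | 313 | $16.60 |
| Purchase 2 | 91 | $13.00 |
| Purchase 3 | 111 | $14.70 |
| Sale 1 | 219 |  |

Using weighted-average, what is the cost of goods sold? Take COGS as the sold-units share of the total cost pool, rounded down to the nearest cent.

COGS = $3,298.82

Sale 1, sell 219: 219/610 × $9,188.50 → $3,298.82
Ending inventory (cost pool remaining) = $5,889.68
Check: goods available $9,188.50 = COGS $3,298.82 + ending $5,889.68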